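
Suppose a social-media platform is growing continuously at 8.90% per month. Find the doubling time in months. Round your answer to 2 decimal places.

doubling time = ln(2) / |r| = 0.69315 / 0.089

doubling time ≈ 7.79 months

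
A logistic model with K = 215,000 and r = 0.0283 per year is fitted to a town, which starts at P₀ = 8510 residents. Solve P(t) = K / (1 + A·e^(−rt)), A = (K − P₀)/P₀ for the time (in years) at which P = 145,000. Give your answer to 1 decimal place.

t ≈ 138.4 years

A = (215000 − 8510)/8510 = 24.26439
145000 = 215000/(1 + 24.26439·e^(−0.0283t)) → 1 + 24.26439·e^(−0.0283t) = 1.48276
e^(−0.0283t) = 0.019896 → t = ln(50.26196)/0.0283 = 3.91725/0.0283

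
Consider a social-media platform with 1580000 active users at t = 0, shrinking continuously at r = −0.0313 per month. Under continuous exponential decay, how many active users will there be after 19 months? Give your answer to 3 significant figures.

P(19) = 1580000 · e^(-0.0313·19) = 1580000 · e^(-0.5947)
= 1580000 · 0.55173 ≈ 871730.33

≈ 872,000 active users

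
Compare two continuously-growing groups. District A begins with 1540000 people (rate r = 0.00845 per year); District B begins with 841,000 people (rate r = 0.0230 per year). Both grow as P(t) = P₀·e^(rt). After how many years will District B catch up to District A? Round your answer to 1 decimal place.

1540000·e^(0.00845t) = 841000·e^(0.023t)
1540000/841000 = e^((0.023 − 0.00845)t) → ln(1.83115) = 0.01455·t
t = 0.60495 / 0.01455

t ≈ 41.6 years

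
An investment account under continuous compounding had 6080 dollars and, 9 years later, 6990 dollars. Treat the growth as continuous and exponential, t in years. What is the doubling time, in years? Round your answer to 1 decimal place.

doubling time ≈ 44.7 years

r = ln(6990/6080) / 9 = ln(1.14967) / 9 ≈ 0.015497 per year
doubling time = ln 2 / |r| = 0.69315 / 0.015497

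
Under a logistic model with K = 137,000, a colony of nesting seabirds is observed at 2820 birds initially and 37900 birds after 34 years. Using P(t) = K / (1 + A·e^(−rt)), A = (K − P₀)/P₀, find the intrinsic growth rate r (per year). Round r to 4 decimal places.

r ≈ 0.0853 per year

A = (137000 − 2820)/2820 = 47.58156
37900 = 137000/(1 + 47.58156·e^(−r·34)) → e^(−34r) = (3.61478 − 1)/47.58156 = 0.054954
r = −ln(0.054954)/34 = 2.90127/34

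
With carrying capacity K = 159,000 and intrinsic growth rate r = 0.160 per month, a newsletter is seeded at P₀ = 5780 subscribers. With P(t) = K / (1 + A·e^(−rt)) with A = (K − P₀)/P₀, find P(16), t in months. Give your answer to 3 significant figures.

≈ 52,100 subscribers

A = (159000 − 5780)/5780 = 26.50865
P(16) = 159000 / (1 + 26.50865·e^(−0.16·16)) = 159000 / (1 + 26.50865·0.077305)
= 159000 / 3.04924 ≈ 52144.07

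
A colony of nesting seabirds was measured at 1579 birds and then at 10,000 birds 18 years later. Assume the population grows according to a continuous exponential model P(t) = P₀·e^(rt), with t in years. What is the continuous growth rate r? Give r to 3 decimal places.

10000 = 1579 · e^(r·18)
e^(18r) = 10000/1579 = 6.33312
r = ln(6.33312) / 18 = 1.84579 / 18

r ≈ 0.103 per year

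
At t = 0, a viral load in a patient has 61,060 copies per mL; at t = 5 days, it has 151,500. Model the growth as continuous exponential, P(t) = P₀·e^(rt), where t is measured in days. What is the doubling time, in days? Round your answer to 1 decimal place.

r = ln(151500/61060) / 5 = ln(2.48117) / 5 ≈ 0.181746 per day
doubling time = ln 2 / |r| = 0.69315 / 0.181746

doubling time ≈ 3.8 days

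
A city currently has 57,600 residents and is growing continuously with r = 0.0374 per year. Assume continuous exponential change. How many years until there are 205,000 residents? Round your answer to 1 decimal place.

t ≈ 33.9 years

205000 = 57600 · e^(0.0374·t)
t = ln(205000/57600) / 0.0374 = ln(3.55903) / 0.0374 = 1.26949 / 0.0374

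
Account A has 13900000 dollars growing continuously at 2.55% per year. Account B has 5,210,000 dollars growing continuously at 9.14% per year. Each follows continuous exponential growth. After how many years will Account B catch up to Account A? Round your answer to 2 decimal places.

t ≈ 14.89 years

13900000·e^(0.0255t) = 5210000·e^(0.0914t)
13900000/5210000 = e^((0.0914 − 0.0255)t) → ln(2.66795) = 0.0659·t
t = 0.98131 / 0.0659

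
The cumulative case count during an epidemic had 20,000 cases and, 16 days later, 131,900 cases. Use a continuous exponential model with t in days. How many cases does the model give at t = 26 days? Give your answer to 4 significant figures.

r = ln(131900/20000) / 16 ≈ 0.117894 per day
P(26) = 20000 · e^(0.117894·26) = 20000 · 21.43996 ≈ 428799.28

≈ 428,800 cases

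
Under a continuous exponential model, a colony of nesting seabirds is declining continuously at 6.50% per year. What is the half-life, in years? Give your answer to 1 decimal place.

half-life = ln(2) / |r| = 0.69315 / 0.065

half-life ≈ 10.7 years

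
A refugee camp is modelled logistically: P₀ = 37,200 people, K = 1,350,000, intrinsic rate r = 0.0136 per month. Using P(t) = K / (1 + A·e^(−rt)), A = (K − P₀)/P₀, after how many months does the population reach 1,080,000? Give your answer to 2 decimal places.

t ≈ 363.96 months

A = (1350000 − 37200)/37200 = 35.29032
1080000 = 1350000/(1 + 35.29032·e^(−0.0136t)) → 1 + 35.29032·e^(−0.0136t) = 1.25
e^(−0.0136t) = 0.007084 → t = ln(141.16129)/0.0136 = 4.9499/0.0136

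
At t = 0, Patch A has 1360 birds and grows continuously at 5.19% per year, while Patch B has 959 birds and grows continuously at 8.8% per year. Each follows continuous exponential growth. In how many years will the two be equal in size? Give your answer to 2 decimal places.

1360·e^(0.0519t) = 959·e^(0.088t)
1360/959 = e^((0.088 − 0.0519)t) → ln(1.41814) = 0.0361·t
t = 0.34935 / 0.0361

t ≈ 9.68 years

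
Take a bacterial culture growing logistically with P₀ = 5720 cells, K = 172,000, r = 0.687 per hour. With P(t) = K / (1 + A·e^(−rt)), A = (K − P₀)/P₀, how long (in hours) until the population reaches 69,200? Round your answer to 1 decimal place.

A = (172000 − 5720)/5720 = 29.06993
69200 = 172000/(1 + 29.06993·e^(−0.687t)) → 1 + 29.06993·e^(−0.687t) = 2.48555
e^(−0.687t) = 0.051103 → t = ln(19.56847)/0.687 = 2.97392/0.687

t ≈ 4.3 hours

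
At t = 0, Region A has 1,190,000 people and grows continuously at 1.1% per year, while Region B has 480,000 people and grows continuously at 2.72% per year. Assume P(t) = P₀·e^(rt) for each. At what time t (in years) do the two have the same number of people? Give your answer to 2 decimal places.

1190000·e^(0.011t) = 480000·e^(0.0272t)
1190000/480000 = e^((0.0272 − 0.011)t) → ln(2.47917) = 0.0162·t
t = 0.90792 / 0.0162

t ≈ 56.04 years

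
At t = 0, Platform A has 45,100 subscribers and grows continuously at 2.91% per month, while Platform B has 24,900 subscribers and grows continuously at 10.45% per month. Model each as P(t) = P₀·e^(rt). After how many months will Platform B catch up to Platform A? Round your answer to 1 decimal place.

t ≈ 7.9 months

45100·e^(0.0291t) = 24900·e^(0.1045t)
45100/24900 = e^((0.1045 − 0.0291)t) → ln(1.81124) = 0.0754·t
t = 0.59401 / 0.0754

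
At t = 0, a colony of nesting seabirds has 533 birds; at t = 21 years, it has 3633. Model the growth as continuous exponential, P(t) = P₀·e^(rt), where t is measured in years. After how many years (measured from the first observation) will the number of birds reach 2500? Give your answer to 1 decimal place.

t ≈ 16.9 years

r = ln(3633/533) / 21 ≈ 0.091395 per year
t = ln(2500/533) / r = 1.54552 / 0.091395 ≈ 16.91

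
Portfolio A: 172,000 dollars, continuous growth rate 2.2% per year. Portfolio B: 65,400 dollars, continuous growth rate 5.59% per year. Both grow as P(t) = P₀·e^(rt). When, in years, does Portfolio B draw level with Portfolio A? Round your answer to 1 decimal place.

t ≈ 28.5 years

172000·e^(0.022t) = 65400·e^(0.0559t)
172000/65400 = e^((0.0559 − 0.022)t) → ln(2.62997) = 0.0339·t
t = 0.96697 / 0.0339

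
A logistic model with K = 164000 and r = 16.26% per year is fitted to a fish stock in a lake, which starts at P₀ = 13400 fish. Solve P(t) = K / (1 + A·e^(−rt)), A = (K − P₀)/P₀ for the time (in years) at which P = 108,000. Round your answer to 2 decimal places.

t ≈ 18.92 years

A = (164000 − 13400)/13400 = 11.23881
108000 = 164000/(1 + 11.23881·e^(−0.1626t)) → 1 + 11.23881·e^(−0.1626t) = 1.51852
e^(−0.1626t) = 0.046136 → t = ln(21.67484)/0.1626 = 3.07615/0.1626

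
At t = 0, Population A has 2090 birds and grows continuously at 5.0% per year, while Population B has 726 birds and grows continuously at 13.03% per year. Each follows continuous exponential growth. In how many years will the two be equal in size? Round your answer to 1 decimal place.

t ≈ 13.2 years

2090·e^(0.05t) = 726·e^(0.1303t)
2090/726 = e^((0.1303 − 0.05)t) → ln(2.87879) = 0.0803·t
t = 1.05737 / 0.0803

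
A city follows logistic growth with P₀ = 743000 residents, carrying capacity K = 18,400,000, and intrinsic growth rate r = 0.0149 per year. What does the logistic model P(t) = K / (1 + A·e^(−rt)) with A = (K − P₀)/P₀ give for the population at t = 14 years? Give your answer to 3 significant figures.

≈ 907,000 residents

A = (18400000 − 743000)/743000 = 23.76447
P(14) = 18400000 / (1 + 23.76447·e^(−0.0149·14)) = 18400000 / (1 + 23.76447·0.81172)
= 18400000 / 20.29009 ≈ 906846.6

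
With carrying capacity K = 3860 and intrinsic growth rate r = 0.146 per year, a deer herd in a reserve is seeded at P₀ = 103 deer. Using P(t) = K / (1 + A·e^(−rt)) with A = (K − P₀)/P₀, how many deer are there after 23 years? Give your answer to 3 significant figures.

≈ 1,700 deer

A = (3860 − 103)/103 = 36.47573
P(23) = 3860 / (1 + 36.47573·e^(−0.146·23)) = 3860 / (1 + 36.47573·0.034805)
= 3860 / 2.26953 ≈ 1700.79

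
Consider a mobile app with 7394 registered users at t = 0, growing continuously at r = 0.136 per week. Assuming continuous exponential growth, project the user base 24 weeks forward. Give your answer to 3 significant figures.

P(24) = 7394 · e^(0.136·24) = 7394 · e^(3.264)
= 7394 · 26.15394 ≈ 193382.26

≈ 193,000 registered users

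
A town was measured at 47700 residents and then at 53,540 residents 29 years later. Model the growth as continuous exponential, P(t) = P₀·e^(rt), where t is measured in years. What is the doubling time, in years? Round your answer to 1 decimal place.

doubling time ≈ 174.0 years

r = ln(53540/47700) / 29 = ln(1.12243) / 29 ≈ 0.003983 per year
doubling time = ln 2 / |r| = 0.69315 / 0.003983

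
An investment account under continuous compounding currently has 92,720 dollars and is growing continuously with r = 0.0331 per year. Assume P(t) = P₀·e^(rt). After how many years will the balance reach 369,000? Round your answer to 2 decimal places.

369000 = 92720 · e^(0.0331·t)
t = ln(369000/92720) / 0.0331 = ln(3.97972) / 0.0331 = 1.38121 / 0.0331

t ≈ 41.73 years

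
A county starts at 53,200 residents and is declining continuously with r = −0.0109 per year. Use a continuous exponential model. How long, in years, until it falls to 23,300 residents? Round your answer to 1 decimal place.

23300 = 53200 · e^(-0.0109·t)
t = ln(23300/53200) / -0.0109 = ln(0.43797) / -0.0109 = -0.82561 / -0.0109

t ≈ 75.7 years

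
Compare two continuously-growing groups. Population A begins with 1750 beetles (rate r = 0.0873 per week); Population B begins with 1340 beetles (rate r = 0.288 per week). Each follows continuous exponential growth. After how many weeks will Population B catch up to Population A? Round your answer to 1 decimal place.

t ≈ 1.3 weeks

1750·e^(0.0873t) = 1340·e^(0.288t)
1750/1340 = e^((0.288 − 0.0873)t) → ln(1.30597) = 0.2007·t
t = 0.26695 / 0.2007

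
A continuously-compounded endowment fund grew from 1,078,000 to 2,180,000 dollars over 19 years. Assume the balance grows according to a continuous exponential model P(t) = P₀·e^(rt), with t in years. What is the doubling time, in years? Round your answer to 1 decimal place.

doubling time ≈ 18.7 years

r = ln(2180000/1078000) / 19 = ln(2.02226) / 19 ≈ 0.037064 per year
doubling time = ln 2 / |r| = 0.69315 / 0.037064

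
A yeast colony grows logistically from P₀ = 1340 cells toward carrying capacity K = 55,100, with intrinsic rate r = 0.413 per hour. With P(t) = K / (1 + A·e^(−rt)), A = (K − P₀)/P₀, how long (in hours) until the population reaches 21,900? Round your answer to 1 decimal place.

A = (55100 − 1340)/1340 = 40.1194
21900 = 55100/(1 + 40.1194·e^(−0.413t)) → 1 + 40.1194·e^(−0.413t) = 2.51598
e^(−0.413t) = 0.037787 → t = ln(26.4643)/0.413 = 3.2758/0.413

t ≈ 7.9 hours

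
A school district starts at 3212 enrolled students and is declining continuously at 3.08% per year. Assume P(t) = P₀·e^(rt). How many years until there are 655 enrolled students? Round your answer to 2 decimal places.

t ≈ 51.62 years

655 = 3212 · e^(-0.0308·t)
t = ln(655/3212) / -0.0308 = ln(0.20392) / -0.0308 = -1.59001 / -0.0308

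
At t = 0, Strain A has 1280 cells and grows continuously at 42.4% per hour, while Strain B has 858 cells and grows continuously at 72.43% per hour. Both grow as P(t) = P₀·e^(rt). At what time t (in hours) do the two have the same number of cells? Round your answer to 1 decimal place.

t ≈ 1.3 hours

1280·e^(0.424t) = 858·e^(0.7243t)
1280/858 = e^((0.7243 − 0.424)t) → ln(1.49184) = 0.3003·t
t = 0.40001 / 0.3003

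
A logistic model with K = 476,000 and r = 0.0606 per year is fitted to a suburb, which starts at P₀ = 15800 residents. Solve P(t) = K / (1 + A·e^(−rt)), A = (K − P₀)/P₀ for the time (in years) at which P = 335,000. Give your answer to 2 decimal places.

A = (476000 − 15800)/15800 = 29.12658
335000 = 476000/(1 + 29.12658·e^(−0.0606t)) → 1 + 29.12658·e^(−0.0606t) = 1.4209
e^(−0.0606t) = 0.014451 → t = ln(69.20145)/0.0606 = 4.23702/0.0606

t ≈ 69.92 years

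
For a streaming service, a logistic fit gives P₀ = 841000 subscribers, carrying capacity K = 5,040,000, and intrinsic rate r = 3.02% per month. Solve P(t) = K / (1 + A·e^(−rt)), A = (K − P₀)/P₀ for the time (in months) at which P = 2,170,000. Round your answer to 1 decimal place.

t ≈ 44.0 months

A = (5040000 − 841000)/841000 = 4.99287
2170000 = 5040000/(1 + 4.99287·e^(−0.0302t)) → 1 + 4.99287·e^(−0.0302t) = 2.32258
e^(−0.0302t) = 0.264894 → t = ln(3.77509)/0.0302 = 1.32843/0.0302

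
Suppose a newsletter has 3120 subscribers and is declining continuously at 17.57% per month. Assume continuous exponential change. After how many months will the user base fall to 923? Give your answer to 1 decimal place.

t ≈ 6.9 months

923 = 3120 · e^(-0.1757·t)
t = ln(923/3120) / -0.1757 = ln(0.29583) / -0.1757 = -1.21796 / -0.1757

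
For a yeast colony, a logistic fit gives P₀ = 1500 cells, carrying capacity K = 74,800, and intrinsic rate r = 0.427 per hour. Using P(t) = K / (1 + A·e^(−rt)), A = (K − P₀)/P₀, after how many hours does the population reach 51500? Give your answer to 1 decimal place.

t ≈ 11.0 hours

A = (74800 − 1500)/1500 = 48.86667
51500 = 74800/(1 + 48.86667·e^(−0.427t)) → 1 + 48.86667·e^(−0.427t) = 1.45243
e^(−0.427t) = 0.009258 → t = ln(108.01001)/0.427 = 4.68222/0.427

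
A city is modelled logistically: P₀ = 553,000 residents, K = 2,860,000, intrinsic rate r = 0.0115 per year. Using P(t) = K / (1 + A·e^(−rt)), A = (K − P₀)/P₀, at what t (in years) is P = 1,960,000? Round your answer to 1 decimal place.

A = (2860000 − 553000)/553000 = 4.17179
1960000 = 2860000/(1 + 4.17179·e^(−0.0115t)) → 1 + 4.17179·e^(−0.0115t) = 1.45918
e^(−0.0115t) = 0.110069 → t = ln(9.08523)/0.0115 = 2.20665/0.0115

t ≈ 191.9 years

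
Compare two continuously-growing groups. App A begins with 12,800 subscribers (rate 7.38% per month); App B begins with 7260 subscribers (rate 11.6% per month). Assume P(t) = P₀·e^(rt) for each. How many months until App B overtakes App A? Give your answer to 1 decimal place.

t ≈ 13.4 months

12800·e^(0.0738t) = 7260·e^(0.116t)
12800/7260 = e^((0.116 − 0.0738)t) → ln(1.76309) = 0.0422·t
t = 0.56707 / 0.0422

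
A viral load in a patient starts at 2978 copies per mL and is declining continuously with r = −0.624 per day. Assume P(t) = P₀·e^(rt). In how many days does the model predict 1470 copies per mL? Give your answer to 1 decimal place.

1470 = 2978 · e^(-0.624·t)
t = ln(1470/2978) / -0.624 = ln(0.49362) / -0.624 = -0.70599 / -0.624

t ≈ 1.1 days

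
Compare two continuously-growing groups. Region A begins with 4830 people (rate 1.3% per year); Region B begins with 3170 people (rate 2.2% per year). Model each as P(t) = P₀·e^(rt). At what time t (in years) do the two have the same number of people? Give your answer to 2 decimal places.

t ≈ 46.79 years

4830·e^(0.013t) = 3170·e^(0.022t)
4830/3170 = e^((0.022 − 0.013)t) → ln(1.52366) = 0.009·t
t = 0.42111 / 0.009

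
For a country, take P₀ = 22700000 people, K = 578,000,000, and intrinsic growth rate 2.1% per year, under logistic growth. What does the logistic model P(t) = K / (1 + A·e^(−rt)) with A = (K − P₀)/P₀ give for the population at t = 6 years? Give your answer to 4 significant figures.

≈ 25,610,000 people

A = (578000000 − 22700000)/22700000 = 24.46256
P(6) = 578000000 / (1 + 24.46256·e^(−0.021·6)) = 578000000 / (1 + 24.46256·0.881615)
= 578000000 / 22.56655 ≈ 25613128.97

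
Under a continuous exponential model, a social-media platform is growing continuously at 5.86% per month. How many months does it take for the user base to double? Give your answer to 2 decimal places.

doubling time = ln(2) / |r| = 0.69315 / 0.0586

doubling time ≈ 11.83 months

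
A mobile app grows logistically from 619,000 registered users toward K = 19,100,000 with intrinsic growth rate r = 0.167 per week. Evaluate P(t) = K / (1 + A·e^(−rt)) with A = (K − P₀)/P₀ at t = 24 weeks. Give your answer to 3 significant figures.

A = (19100000 − 619000)/619000 = 29.85622
P(24) = 19100000 / (1 + 29.85622·e^(−0.167·24)) = 19100000 / (1 + 29.85622·0.01817)
= 19100000 / 1.54248 ≈ 12382668.5

≈ 12,400,000 registered users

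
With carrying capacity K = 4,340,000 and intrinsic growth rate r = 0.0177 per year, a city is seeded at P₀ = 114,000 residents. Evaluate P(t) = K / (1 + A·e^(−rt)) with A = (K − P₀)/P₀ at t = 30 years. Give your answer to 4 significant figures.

A = (4340000 − 114000)/114000 = 37.07018
P(30) = 4340000 / (1 + 37.07018·e^(−0.0177·30)) = 4340000 / (1 + 37.07018·0.588017)
= 4340000 / 22.79788 ≈ 190368.57

≈ 190,400 residents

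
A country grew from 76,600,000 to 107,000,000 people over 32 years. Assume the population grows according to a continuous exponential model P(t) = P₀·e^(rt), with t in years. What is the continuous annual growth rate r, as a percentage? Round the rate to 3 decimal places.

107000000 = 76600000 · e^(r·32)
e^(32r) = 107000000/76600000 = 1.39687
r = ln(1.39687) / 32 = 0.33423 / 32

r ≈ 1.044% per year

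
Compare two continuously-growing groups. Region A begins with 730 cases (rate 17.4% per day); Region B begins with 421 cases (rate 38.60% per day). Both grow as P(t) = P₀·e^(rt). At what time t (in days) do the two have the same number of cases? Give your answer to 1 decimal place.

t ≈ 2.6 days

730·e^(0.174t) = 421·e^(0.386t)
730/421 = e^((0.386 − 0.174)t) → ln(1.73397) = 0.212·t
t = 0.55041 / 0.212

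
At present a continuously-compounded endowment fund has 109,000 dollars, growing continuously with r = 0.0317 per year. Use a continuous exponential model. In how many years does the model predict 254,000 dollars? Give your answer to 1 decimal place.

t ≈ 26.7 years

254000 = 109000 · e^(0.0317·t)
t = ln(254000/109000) / 0.0317 = ln(2.33028) / 0.0317 = 0.84599 / 0.0317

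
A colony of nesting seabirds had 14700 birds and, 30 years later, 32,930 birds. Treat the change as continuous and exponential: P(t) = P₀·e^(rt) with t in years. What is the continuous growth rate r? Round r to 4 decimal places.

32930 = 14700 · e^(r·30)
e^(30r) = 32930/14700 = 2.24014
r = ln(2.24014) / 30 = 0.80654 / 30

r ≈ 0.0269 per year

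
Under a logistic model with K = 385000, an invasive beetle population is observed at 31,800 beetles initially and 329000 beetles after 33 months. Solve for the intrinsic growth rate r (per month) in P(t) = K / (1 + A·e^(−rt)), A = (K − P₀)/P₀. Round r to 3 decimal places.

r ≈ 0.127 per month

A = (385000 − 31800)/31800 = 11.10692
329000 = 385000/(1 + 11.10692·e^(−r·33)) → e^(−33r) = (1.17021 − 1)/11.10692 = 0.015325
r = −ln(0.015325)/33 = 4.17827/33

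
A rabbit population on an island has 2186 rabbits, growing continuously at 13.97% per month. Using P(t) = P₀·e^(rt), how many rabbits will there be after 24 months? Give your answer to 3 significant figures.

P(24) = 2186 · e^(0.1397·24) = 2186 · e^(3.3528)
= 2186 · 28.58265 ≈ 62481.68

≈ 62,500 rabbits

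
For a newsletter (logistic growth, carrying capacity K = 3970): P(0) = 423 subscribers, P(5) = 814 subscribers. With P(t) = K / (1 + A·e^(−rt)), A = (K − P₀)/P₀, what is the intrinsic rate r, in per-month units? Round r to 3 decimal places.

A = (3970 − 423)/423 = 8.38534
814 = 3970/(1 + 8.38534·e^(−r·5)) → e^(−5r) = (4.87715 − 1)/8.38534 = 0.462372
r = −ln(0.462372)/5 = 0.77138/5

r ≈ 0.154 per month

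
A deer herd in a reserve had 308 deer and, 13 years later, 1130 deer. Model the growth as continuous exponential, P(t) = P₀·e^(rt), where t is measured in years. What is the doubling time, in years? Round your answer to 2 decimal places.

doubling time ≈ 6.93 years

r = ln(1130/308) / 13 = ln(3.66883) / 13 ≈ 0.09999 per year
doubling time = ln 2 / |r| = 0.69315 / 0.09999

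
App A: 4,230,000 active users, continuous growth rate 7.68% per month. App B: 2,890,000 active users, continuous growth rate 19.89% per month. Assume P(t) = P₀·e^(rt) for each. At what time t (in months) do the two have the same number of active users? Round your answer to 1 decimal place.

t ≈ 3.1 months

4230000·e^(0.0768t) = 2890000·e^(0.1989t)
4230000/2890000 = e^((0.1989 − 0.0768)t) → ln(1.46367) = 0.1221·t
t = 0.38095 / 0.1221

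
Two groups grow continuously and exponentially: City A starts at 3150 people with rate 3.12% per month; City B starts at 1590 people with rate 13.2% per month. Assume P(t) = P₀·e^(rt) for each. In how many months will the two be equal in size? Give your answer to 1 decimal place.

3150·e^(0.0312t) = 1590·e^(0.132t)
3150/1590 = e^((0.132 − 0.0312)t) → ln(1.98113) = 0.1008·t
t = 0.68367 / 0.1008

t ≈ 6.8 months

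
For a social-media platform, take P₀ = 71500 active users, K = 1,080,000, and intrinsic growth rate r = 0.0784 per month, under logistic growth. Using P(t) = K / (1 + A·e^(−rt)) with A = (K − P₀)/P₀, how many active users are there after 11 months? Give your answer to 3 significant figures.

A = (1080000 − 71500)/71500 = 14.1049
P(11) = 1080000 / (1 + 14.1049·e^(−0.0784·11)) = 1080000 / (1 + 14.1049·0.422148)
= 1080000 / 6.95435 ≈ 155298.5

≈ 155,000 active users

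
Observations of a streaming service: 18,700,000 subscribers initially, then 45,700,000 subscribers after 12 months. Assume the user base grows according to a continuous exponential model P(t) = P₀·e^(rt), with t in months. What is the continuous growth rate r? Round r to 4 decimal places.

r ≈ 0.0745 per month

45700000 = 18700000 · e^(r·12)
e^(12r) = 45700000/18700000 = 2.44385
r = ln(2.44385) / 12 = 0.89357 / 12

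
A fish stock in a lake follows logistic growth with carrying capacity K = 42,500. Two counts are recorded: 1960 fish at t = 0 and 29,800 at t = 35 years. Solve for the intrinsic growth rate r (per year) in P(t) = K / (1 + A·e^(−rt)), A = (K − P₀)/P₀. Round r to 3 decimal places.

r ≈ 0.111 per year

A = (42500 − 1960)/1960 = 20.68367
29800 = 42500/(1 + 20.68367·e^(−r·35)) → e^(−35r) = (1.42617 − 1)/20.68367 = 0.020604
r = −ln(0.020604)/35 = 3.88225/35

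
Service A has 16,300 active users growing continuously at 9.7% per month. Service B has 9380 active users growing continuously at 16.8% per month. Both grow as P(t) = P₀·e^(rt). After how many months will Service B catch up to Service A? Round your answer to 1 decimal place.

16300·e^(0.097t) = 9380·e^(0.168t)
16300/9380 = e^((0.168 − 0.097)t) → ln(1.73774) = 0.071·t
t = 0.55259 / 0.071

t ≈ 7.8 months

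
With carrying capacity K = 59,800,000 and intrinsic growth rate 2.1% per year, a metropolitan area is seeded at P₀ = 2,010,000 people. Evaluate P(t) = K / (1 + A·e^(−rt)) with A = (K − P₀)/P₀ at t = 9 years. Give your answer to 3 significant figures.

A = (59800000 − 2010000)/2010000 = 28.75124
P(9) = 59800000 / (1 + 28.75124·e^(−0.021·9)) = 59800000 / (1 + 28.75124·0.827787)
= 59800000 / 24.79989 ≈ 2411300.86

≈ 2,410,000 people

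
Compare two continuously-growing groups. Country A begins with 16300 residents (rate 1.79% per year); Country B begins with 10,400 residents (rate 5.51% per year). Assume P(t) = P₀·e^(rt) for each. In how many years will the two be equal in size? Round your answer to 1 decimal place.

16300·e^(0.0179t) = 10400·e^(0.0551t)
16300/10400 = e^((0.0551 − 0.0179)t) → ln(1.56731) = 0.0372·t
t = 0.44936 / 0.0372

t ≈ 12.1 years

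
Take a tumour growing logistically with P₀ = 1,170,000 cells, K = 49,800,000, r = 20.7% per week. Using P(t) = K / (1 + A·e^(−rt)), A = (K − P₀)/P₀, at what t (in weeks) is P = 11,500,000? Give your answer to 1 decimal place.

t ≈ 12.2 weeks

A = (49800000 − 1170000)/1170000 = 41.5641
11500000 = 49800000/(1 + 41.5641·e^(−0.207t)) → 1 + 41.5641·e^(−0.207t) = 4.33043
e^(−0.207t) = 0.080128 → t = ln(12.48008)/0.207 = 2.52413/0.207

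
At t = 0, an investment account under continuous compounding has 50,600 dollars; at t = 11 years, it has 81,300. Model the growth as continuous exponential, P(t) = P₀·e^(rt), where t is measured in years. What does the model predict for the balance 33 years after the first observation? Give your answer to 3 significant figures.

≈ 210,000 dollars

r = ln(81300/50600) / 11 ≈ 0.043109 per year
P(33) = 50600 · e^(0.043109·33) = 50600 · 4.14782 ≈ 209879.78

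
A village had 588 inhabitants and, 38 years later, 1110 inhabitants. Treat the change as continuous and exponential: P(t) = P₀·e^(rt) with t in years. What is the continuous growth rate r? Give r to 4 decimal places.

1110 = 588 · e^(r·38)
e^(38r) = 1110/588 = 1.88776
r = ln(1.88776) / 38 = 0.63539 / 38

r ≈ 0.0167 per year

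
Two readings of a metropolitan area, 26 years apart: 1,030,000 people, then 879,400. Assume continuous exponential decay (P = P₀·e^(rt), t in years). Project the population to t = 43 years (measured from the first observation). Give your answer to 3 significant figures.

r = ln(879400/1030000) / 26 ≈ -0.00608 per year
P(43) = 1030000 · e^(-0.00608·43) = 1030000 · 0.76995 ≈ 793047.91

≈ 793,000 people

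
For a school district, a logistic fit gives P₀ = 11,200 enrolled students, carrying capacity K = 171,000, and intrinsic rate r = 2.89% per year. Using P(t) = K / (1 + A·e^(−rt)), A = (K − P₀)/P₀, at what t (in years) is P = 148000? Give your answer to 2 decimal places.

A = (171000 − 11200)/11200 = 14.26786
148000 = 171000/(1 + 14.26786·e^(−0.0289t)) → 1 + 14.26786·e^(−0.0289t) = 1.15541
e^(−0.0289t) = 0.010892 → t = ln(91.81056)/0.0289 = 4.51973/0.0289

t ≈ 156.39 years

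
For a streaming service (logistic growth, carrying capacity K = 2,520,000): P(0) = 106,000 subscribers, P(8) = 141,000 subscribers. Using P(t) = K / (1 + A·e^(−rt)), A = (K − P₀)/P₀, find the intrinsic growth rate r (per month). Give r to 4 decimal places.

A = (2520000 − 106000)/106000 = 22.77358
141000 = 2520000/(1 + 22.77358·e^(−r·8)) → e^(−8r) = (17.87234 − 1)/22.77358 = 0.740873
r = −ln(0.740873)/8 = 0.29993/8

r ≈ 0.0375 per month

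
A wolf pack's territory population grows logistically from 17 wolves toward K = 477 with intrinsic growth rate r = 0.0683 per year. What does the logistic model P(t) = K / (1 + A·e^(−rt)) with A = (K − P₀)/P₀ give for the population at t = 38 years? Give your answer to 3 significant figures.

≈ 158 wolves

A = (477 − 17)/17 = 27.05882
P(38) = 477 / (1 + 27.05882·e^(−0.0683·38)) = 477 / (1 + 27.05882·0.074616)
= 477 / 3.01902 ≈ 158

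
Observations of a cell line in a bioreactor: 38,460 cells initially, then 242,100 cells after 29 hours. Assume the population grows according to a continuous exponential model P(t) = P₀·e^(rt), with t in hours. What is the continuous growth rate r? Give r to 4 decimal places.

242100 = 38460 · e^(r·29)
e^(29r) = 242100/38460 = 6.29485
r = ln(6.29485) / 29 = 1.83973 / 29

r ≈ 0.0634 per hour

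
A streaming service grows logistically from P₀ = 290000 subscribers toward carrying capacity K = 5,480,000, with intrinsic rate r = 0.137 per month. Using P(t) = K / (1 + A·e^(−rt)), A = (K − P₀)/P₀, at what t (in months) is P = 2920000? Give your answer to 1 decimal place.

t ≈ 22.0 months

A = (5480000 − 290000)/290000 = 17.89655
2920000 = 5480000/(1 + 17.89655·e^(−0.137t)) → 1 + 17.89655·e^(−0.137t) = 1.87671
e^(−0.137t) = 0.048988 → t = ln(20.41325)/0.137 = 3.01618/0.137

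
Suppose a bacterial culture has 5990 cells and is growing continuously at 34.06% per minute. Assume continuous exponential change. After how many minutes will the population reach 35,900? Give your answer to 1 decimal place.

t ≈ 5.3 minutes

35900 = 5990 · e^(0.3406·t)
t = ln(35900/5990) / 0.3406 = ln(5.99332) / 0.3406 = 1.79065 / 0.3406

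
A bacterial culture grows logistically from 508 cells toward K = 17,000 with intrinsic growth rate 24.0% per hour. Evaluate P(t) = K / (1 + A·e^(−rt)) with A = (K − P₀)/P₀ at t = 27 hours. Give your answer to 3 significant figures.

≈ 16,200 cells

A = (17000 − 508)/508 = 32.46457
P(27) = 17000 / (1 + 32.46457·e^(−0.24·27)) = 17000 / (1 + 32.46457·0.001534)
= 17000 / 1.04979 ≈ 16193.65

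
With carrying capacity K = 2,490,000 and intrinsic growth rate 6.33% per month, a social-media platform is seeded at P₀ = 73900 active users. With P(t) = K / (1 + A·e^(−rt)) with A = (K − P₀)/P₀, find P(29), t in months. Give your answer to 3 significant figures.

≈ 401,000 active users

A = (2490000 − 73900)/73900 = 32.69418
P(29) = 2490000 / (1 + 32.69418·e^(−0.0633·29)) = 2490000 / (1 + 32.69418·0.159502)
= 2490000 / 6.21478 ≈ 400657.71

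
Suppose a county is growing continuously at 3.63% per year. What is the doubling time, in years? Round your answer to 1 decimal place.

doubling time = ln(2) / |r| = 0.69315 / 0.0363

doubling time ≈ 19.1 years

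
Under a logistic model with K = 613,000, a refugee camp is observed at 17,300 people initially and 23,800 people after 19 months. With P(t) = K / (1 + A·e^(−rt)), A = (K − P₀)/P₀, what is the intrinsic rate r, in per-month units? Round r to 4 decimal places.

A = (613000 − 17300)/17300 = 34.43353
23800 = 613000/(1 + 34.43353·e^(−r·19)) → e^(−19r) = (25.7563 − 1)/34.43353 = 0.718959
r = −ln(0.718959)/19 = 0.32995/19

r ≈ 0.0174 per month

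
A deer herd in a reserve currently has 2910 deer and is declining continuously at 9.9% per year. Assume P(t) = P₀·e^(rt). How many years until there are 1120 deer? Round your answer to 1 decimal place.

t ≈ 9.6 years

1120 = 2910 · e^(-0.099·t)
t = ln(1120/2910) / -0.099 = ln(0.38488) / -0.099 = -0.95482 / -0.099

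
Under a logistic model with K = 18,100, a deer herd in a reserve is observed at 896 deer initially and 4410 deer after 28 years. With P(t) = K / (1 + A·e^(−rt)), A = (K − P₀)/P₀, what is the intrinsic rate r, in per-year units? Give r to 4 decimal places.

A = (18100 − 896)/896 = 19.20089
4410 = 18100/(1 + 19.20089·e^(−r·28)) → e^(−28r) = (4.10431 − 1)/19.20089 = 0.161675
r = −ln(0.161675)/28 = 1.82217/28

r ≈ 0.0651 per year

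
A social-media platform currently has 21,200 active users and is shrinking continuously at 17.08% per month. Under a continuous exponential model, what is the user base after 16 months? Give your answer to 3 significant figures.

P(16) = 21200 · e^(-0.1708·16) = 21200 · e^(-2.7328)
= 21200 · 0.06504 ≈ 1378.78

≈ 1,380 active users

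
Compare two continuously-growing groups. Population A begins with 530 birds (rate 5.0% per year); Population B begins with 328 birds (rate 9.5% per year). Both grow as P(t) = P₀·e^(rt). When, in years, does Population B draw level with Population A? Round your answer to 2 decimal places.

530·e^(0.05t) = 328·e^(0.095t)
530/328 = e^((0.095 − 0.05)t) → ln(1.61585) = 0.045·t
t = 0.47986 / 0.045

t ≈ 10.66 years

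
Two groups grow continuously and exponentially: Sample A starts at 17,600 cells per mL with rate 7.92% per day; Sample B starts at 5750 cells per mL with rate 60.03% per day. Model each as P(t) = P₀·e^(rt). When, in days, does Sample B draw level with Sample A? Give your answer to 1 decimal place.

t ≈ 2.1 days

17600·e^(0.0792t) = 5750·e^(0.6003t)
17600/5750 = e^((0.6003 − 0.0792)t) → ln(3.06087) = 0.5211·t
t = 1.1187 / 0.5211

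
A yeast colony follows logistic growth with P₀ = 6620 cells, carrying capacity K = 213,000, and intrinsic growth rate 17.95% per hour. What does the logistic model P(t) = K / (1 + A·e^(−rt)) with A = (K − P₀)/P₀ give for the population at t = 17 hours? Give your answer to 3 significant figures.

≈ 86,100 cells

A = (213000 − 6620)/6620 = 31.17523
P(17) = 213000 / (1 + 31.17523·e^(−0.1795·17)) = 213000 / (1 + 31.17523·0.047288)
= 213000 / 2.47421 ≈ 86088.01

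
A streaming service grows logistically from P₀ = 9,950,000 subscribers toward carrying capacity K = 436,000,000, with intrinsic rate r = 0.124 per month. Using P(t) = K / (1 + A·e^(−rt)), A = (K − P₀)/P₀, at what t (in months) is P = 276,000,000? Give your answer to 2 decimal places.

t ≈ 34.70 months

A = (436000000 − 9950000)/9950000 = 42.8191
276000000 = 436000000/(1 + 42.8191·e^(−0.124t)) → 1 + 42.8191·e^(−0.124t) = 1.57971
e^(−0.124t) = 0.013539 → t = ln(73.86294)/0.124 = 4.30221/0.124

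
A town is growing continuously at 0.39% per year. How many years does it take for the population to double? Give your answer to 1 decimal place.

doubling time = ln(2) / |r| = 0.69315 / 0.0039

doubling time ≈ 177.7 years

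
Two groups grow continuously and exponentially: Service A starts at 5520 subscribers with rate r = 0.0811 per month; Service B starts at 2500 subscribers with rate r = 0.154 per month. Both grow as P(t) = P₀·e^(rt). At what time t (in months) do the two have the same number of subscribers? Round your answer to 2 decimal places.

5520·e^(0.0811t) = 2500·e^(0.154t)
5520/2500 = e^((0.154 − 0.0811)t) → ln(2.208) = 0.0729·t
t = 0.79209 / 0.0729

t ≈ 10.87 months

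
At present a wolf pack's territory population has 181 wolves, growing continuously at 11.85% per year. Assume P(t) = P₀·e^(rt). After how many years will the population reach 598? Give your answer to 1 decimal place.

t ≈ 10.1 years

598 = 181 · e^(0.1185·t)
t = ln(598/181) / 0.1185 = ln(3.30387) / 0.1185 = 1.19509 / 0.1185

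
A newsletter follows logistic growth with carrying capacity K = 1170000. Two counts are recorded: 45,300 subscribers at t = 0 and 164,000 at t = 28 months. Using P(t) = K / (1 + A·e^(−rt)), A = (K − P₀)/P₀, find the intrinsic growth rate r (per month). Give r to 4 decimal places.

A = (1170000 − 45300)/45300 = 24.82781
164000 = 1170000/(1 + 24.82781·e^(−r·28)) → e^(−28r) = (7.13415 − 1)/24.82781 = 0.247068
r = −ln(0.247068)/28 = 1.39809/28

r ≈ 0.0499 per month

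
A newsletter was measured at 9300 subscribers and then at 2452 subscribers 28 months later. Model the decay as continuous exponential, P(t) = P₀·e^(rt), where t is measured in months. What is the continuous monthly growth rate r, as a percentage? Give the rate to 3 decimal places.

2452 = 9300 · e^(r·28)
e^(28r) = 2452/9300 = 0.26366
r = ln(0.26366) / 28 = -1.33311 / 28

r ≈ -4.761% per month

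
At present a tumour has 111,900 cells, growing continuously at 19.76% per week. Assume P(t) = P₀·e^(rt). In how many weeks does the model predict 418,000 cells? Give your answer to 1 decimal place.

418000 = 111900 · e^(0.1976·t)
t = ln(418000/111900) / 0.1976 = ln(3.73548) / 0.1976 = 1.31788 / 0.1976

t ≈ 6.7 weeks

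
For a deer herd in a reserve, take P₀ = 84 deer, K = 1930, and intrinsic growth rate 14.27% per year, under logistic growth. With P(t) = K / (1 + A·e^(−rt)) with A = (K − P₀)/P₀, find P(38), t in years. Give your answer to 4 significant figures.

A = (1930 − 84)/84 = 21.97619
P(38) = 1930 / (1 + 21.97619·e^(−0.1427·38)) = 1930 / (1 + 21.97619·0.004416)
= 1930 / 1.09704 ≈ 1759.28

≈ 1,759 deer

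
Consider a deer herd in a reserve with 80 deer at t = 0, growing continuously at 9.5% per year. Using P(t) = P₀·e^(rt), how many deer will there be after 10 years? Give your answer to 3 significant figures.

P(10) = 80 · e^(0.095·10) = 80 · e^(0.95)
= 80 · 2.58571 ≈ 206.86

≈ 207 deer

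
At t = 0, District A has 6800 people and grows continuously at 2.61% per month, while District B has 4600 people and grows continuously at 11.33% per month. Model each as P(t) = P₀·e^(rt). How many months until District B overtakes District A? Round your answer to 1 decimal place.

6800·e^(0.0261t) = 4600·e^(0.1133t)
6800/4600 = e^((0.1133 − 0.0261)t) → ln(1.47826) = 0.0872·t
t = 0.39087 / 0.0872

t ≈ 4.5 months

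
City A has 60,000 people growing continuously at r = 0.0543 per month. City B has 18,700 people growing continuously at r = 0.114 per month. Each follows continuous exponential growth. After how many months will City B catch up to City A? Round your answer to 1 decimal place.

t ≈ 19.5 months

60000·e^(0.0543t) = 18700·e^(0.114t)
60000/18700 = e^((0.114 − 0.0543)t) → ln(3.20856) = 0.0597·t
t = 1.16582 / 0.0597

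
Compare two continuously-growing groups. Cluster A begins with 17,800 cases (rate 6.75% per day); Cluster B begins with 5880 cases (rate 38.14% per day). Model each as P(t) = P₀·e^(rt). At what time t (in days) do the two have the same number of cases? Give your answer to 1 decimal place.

17800·e^(0.0675t) = 5880·e^(0.3814t)
17800/5880 = e^((0.3814 − 0.0675)t) → ln(3.02721) = 0.3139·t
t = 1.10764 / 0.3139

t ≈ 3.5 days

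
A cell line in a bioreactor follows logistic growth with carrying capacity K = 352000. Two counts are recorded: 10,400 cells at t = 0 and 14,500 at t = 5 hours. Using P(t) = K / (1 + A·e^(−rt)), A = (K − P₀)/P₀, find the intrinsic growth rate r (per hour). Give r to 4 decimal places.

r ≈ 0.0689 per hour

A = (352000 − 10400)/10400 = 32.84615
14500 = 352000/(1 + 32.84615·e^(−r·5)) → e^(−5r) = (24.27586 − 1)/32.84615 = 0.708633
r = −ln(0.708633)/5 = 0.34442/5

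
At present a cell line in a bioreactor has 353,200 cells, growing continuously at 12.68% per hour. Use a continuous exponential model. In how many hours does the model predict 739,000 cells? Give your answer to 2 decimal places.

739000 = 353200 · e^(0.1268·t)
t = ln(739000/353200) / 0.1268 = ln(2.0923) / 0.1268 = 0.73826 / 0.1268

t ≈ 5.82 hours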